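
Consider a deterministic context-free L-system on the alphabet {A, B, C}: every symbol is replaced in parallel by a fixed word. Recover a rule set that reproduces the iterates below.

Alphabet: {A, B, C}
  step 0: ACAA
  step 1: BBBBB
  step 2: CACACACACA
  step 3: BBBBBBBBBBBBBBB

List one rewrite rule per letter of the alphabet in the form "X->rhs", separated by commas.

  step 2 ⇒ step 3: CACACACACA ⇒ BB·B·BB·B·BB·B·BB·B·BB·B
    A ↦ B
    C ↦ BB
  step 1 ⇒ step 2: BBBBB ⇒ CA·CA·CA·CA·CA
    B ↦ CA

A->B, B->CA, C->BB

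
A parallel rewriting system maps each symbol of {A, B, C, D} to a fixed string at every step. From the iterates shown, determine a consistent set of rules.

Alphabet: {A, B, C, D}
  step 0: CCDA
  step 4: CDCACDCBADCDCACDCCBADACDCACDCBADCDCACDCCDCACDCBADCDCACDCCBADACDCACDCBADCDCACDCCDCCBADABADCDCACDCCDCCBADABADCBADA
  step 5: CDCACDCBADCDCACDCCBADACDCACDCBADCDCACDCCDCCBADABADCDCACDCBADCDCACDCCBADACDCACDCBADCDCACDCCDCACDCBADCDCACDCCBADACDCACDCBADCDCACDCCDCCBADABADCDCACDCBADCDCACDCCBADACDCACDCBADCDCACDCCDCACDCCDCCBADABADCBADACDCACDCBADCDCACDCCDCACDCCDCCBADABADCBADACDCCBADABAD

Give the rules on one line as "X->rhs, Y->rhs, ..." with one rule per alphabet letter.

  step 4 ⇒ step 5: CDCACDCBADCDCACDCCBADACDCACDCBADCDCACDCCDCACDCBADCDCACDCCBADACDCACDCBADCDCACDCCDCCBADABADCDCACDCCDCCBADABADCBADA ⇒ CDC·A·CDC·BAD·CDC·A·CDC·C·BAD·A·CDC·A·CDC·BAD·CDC·A·CDC·CDC·C·BAD·A·BAD·CDC·A·CDC·BAD·CDC·A·CDC·C·BAD·A·CDC·A·CDC·BAD·CDC·A·CDC·CDC·A·CDC·BAD·CDC·A·CDC·C·BAD·A·CDC·A·CDC·BAD·CDC·A·CDC·CDC·C·BAD·A·BAD·CDC·A·CDC·BAD·CDC·A·CDC·C·BAD·A·CDC·A·CDC·BAD·CDC·A·CDC·CDC·A·CDC·CDC·C·BAD·A·BAD·C·BAD·A·CDC·A·CDC·BAD·CDC·A·CDC·CDC·A·CDC·CDC·C·BAD·A·BAD·C·BAD·A·CDC·C·BAD·A·BAD
    A ↦ BAD
    B ↦ C
    C ↦ CDC
    D ↦ A

A->BAD, B->C, C->CDC, D->A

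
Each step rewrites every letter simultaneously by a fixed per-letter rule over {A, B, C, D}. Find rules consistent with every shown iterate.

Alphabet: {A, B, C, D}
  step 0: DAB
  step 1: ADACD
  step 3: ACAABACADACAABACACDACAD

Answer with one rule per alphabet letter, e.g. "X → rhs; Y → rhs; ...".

  step 0 ⇒ step 1: DAB ⇒ AD·AC·D
    A ↦ AC
    B ↦ D
    D ↦ AD
    C ↦ AAB  (constrained at step 1)

A->AC, B->D, C->AAB, D->AD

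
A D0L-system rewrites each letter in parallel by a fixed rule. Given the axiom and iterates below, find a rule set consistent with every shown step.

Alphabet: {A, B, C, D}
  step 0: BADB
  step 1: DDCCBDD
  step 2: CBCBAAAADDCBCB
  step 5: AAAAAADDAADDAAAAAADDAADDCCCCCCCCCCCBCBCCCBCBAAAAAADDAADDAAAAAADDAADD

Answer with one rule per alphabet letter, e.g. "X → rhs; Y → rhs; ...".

  step 1 ⇒ step 2: DDCCBDD ⇒ CB·CB·AA·AA·DD·CB·CB
    B ↦ DD
    C ↦ AA
    D ↦ CB
  step 0 ⇒ step 1: BADB ⇒ DD·C·CB·DD
    A ↦ C

A->C, B->DD, C->AA, D->CB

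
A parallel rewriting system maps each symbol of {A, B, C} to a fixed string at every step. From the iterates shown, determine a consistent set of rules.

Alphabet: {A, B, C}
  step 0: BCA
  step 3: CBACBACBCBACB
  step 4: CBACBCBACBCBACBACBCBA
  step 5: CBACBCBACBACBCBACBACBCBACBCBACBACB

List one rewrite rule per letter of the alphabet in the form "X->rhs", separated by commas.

  step 4 ⇒ step 5: CBACBCBACBCBACBACBCBA ⇒ CB·A·CB·CB·A·CB·A·CB·CB·A·CB·A·CB·CB·A·CB·CB·A·CB·A·CB
    A ↦ CB
    B ↦ A
    C ↦ CB

A->CB, B->A, C->CB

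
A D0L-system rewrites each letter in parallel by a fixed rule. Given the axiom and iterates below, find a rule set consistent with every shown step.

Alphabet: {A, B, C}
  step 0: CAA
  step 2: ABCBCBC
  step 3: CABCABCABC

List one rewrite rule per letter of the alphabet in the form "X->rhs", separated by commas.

A->C, B->A, C->BC

  step 2 ⇒ step 3: ABCBCBC ⇒ C·A·BC·A·BC·A·BC
    A ↦ C
    B ↦ A
    C ↦ BC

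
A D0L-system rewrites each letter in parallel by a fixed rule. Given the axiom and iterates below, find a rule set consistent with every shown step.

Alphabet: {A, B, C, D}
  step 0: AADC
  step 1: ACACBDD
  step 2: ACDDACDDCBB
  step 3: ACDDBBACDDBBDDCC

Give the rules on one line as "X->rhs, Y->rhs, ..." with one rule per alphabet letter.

  step 2 ⇒ step 3: ACDDACDDCBB ⇒ AC·DD·B·B·AC·DD·B·B·DD·C·C
    A ↦ AC
    B ↦ C
    C ↦ DD
    D ↦ B

A->AC, B->C, C->DD, D->B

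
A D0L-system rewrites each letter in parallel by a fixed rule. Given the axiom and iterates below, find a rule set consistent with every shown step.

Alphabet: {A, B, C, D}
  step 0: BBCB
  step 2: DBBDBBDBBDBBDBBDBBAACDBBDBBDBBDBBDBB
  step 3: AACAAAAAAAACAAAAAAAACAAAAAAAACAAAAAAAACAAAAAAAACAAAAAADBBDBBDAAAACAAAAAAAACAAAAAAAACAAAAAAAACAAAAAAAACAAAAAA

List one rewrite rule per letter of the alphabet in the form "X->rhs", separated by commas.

  step 2 ⇒ step 3: DBBDBBDBBDBBDBBDBBAACDBBDBBDBBDBBDBB ⇒ AAC·AAA·AAA·AAC·AAA·AAA·AAC·AAA·AAA·AAC·AAA·AAA·AAC·AAA·AAA·AAC·AAA·AAA·DBB·DBB·DAA·AAC·AAA·AAA·AAC·AAA·AAA·AAC·AAA·AAA·AAC·AAA·AAA·AAC·AAA·AAA
    A ↦ DBB
    B ↦ AAA
    C ↦ DAA
    D ↦ AAC

A->DBB, B->AAA, C->DAA, D->AAC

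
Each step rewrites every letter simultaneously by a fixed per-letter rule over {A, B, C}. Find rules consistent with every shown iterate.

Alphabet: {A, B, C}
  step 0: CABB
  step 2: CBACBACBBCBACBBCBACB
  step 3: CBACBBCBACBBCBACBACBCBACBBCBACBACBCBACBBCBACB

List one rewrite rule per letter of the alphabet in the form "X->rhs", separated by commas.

  step 2 ⇒ step 3: CBACBACBBCBACBBCBACB ⇒ CB·ACB·B·CB·ACB·B·CB·ACB·ACB·CB·ACB·B·CB·ACB·ACB·CB·ACB·B·CB·ACB
    A ↦ B
    B ↦ ACB
    C ↦ CB

A->B, B->ACB, C->CB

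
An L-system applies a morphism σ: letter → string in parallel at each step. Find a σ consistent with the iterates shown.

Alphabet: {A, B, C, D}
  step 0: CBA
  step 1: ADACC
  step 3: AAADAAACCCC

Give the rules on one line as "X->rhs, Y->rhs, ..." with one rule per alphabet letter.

A->CC, B->DA, C->A, D->CB

  step 0 ⇒ step 1: CBA ⇒ A·DA·CC
    A ↦ CC
    B ↦ DA
    C ↦ A
    D ↦ CB  (constrained at step 1)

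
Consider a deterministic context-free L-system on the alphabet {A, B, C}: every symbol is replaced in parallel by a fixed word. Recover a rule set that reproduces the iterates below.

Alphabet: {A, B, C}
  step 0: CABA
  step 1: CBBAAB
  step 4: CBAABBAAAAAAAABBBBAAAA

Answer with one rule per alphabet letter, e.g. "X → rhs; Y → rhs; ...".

A->B, B->AA, C->CB

  step 0 ⇒ step 1: CABA ⇒ CB·B·AA·B
    A ↦ B
    B ↦ AA
    C ↦ CB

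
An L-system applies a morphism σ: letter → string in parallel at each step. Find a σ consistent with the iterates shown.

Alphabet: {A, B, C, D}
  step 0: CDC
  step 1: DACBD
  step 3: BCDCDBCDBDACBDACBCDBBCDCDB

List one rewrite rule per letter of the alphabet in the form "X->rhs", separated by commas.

  step 0 ⇒ step 1: CDC ⇒ D·ACB·D
    C ↦ D
    D ↦ ACB
    A ↦ BC  (constrained at step 1)
    B ↦ CDB  (constrained at step 1)

A->BC, B->CDB, C->D, D->ACB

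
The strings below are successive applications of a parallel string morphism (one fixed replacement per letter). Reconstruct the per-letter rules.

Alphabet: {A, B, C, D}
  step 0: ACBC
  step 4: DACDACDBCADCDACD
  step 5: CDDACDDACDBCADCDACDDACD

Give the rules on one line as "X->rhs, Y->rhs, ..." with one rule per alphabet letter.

A->D, B->BC, C->A, D->CD

  step 4 ⇒ step 5: DACDACDBCADCDACD ⇒ CD·D·A·CD·D·A·CD·BC·A·D·CD·A·CD·D·A·CD
    A ↦ D
    B ↦ BC
    C ↦ A
    D ↦ CD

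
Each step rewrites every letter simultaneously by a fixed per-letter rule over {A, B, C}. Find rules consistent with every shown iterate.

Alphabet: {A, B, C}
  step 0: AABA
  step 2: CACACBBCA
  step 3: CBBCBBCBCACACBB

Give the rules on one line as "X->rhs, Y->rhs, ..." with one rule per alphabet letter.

A->B, B->CA, C->CB

  step 2 ⇒ step 3: CACACBBCA ⇒ CB·B·CB·B·CB·CA·CA·CB·B
    A ↦ B
    B ↦ CA
    C ↦ CB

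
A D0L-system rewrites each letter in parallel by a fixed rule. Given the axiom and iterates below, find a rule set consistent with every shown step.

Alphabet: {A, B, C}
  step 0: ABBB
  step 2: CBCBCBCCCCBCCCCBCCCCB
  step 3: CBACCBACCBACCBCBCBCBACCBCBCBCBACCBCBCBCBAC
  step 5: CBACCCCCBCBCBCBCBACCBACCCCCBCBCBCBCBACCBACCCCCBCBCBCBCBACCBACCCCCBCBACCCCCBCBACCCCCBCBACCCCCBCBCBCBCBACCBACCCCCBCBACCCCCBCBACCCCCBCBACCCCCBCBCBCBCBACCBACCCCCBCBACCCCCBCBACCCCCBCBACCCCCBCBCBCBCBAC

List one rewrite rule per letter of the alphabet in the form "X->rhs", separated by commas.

A->CCC, B->AC, C->CB

  step 2 ⇒ step 3: CBCBCBCCCCBCCCCBCCCCB ⇒ CB·AC·CB·AC·CB·AC·CB·CB·CB·CB·AC·CB·CB·CB·CB·AC·CB·CB·CB·CB·AC
    B ↦ AC
    C ↦ CB
    A ↦ CCC  (constrained at step 0)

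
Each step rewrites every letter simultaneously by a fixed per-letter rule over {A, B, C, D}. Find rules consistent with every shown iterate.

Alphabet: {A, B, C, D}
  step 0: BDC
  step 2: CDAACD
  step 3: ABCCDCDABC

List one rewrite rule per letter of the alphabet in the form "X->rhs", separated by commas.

A->CD, B->A, C->A, D->BC

  step 2 ⇒ step 3: CDAACD ⇒ A·BC·CD·CD·A·BC
    A ↦ CD
    C ↦ A
    D ↦ BC
    B ↦ A  (constrained at step 0)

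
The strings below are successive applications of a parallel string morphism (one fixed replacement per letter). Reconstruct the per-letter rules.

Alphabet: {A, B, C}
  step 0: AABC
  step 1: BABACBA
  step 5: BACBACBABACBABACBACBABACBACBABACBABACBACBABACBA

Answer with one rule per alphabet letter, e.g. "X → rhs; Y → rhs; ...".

  step 0 ⇒ step 1: AABC ⇒ BA·BA·C·BA
    A ↦ BA
    B ↦ C
    C ↦ BA

A->BA, B->C, C->BA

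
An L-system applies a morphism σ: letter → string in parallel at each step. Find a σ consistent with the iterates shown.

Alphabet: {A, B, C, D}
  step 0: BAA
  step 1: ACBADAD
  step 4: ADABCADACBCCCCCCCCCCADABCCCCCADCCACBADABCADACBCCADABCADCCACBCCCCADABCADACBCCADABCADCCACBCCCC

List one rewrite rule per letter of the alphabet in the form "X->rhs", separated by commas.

A->AD, B->ACB, C->CC, D->ABC

  step 0 ⇒ step 1: BAA ⇒ ACB·AD·AD
    A ↦ AD
    B ↦ ACB
    C ↦ CC  (constrained at step 1)
    D ↦ ABC  (constrained at step 1)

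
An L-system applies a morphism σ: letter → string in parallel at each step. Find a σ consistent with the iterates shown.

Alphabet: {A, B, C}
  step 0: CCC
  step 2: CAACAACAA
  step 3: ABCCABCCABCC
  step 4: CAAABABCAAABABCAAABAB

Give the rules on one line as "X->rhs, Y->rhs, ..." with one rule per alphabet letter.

  step 3 ⇒ step 4: ABCCABCCABCC ⇒ C·AA·AB·AB·C·AA·AB·AB·C·AA·AB·AB
    A ↦ C
    B ↦ AA
    C ↦ AB

A->C, B->AA, C->AB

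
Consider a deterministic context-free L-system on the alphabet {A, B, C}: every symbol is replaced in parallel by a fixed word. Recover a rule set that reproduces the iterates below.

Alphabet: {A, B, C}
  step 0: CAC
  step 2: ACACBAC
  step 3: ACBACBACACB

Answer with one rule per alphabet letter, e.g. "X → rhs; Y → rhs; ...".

A->AC, B->AC, C->B

  step 2 ⇒ step 3: ACACBAC ⇒ AC·B·AC·B·AC·AC·B
    A ↦ AC
    B ↦ AC
    C ↦ B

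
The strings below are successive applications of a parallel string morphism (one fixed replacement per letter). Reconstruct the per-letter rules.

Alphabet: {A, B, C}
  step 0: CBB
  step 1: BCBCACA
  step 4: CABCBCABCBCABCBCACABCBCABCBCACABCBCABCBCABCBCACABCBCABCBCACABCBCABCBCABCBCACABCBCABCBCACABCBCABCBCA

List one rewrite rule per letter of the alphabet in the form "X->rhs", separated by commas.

A->CA, B->CA, C->BCB

  step 0 ⇒ step 1: CBB ⇒ BCB·CA·CA
    B ↦ CA
    C ↦ BCB
    A ↦ CA  (constrained at step 1)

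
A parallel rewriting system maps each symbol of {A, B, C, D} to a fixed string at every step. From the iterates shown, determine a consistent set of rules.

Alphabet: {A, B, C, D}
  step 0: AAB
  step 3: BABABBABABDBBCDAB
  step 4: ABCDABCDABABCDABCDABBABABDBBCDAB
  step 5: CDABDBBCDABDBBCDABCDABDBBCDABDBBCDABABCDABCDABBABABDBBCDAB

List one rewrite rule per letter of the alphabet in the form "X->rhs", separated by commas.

A->CD, B->AB, C->DB, D->B

  step 4 ⇒ step 5: ABCDABCDABABCDABCDABBABABDBBCDAB ⇒ CD·AB·DB·B·CD·AB·DB·B·CD·AB·CD·AB·DB·B·CD·AB·DB·B·CD·AB·AB·CD·AB·CD·AB·B·AB·AB·DB·B·CD·AB
    A ↦ CD
    B ↦ AB
    C ↦ DB
    D ↦ B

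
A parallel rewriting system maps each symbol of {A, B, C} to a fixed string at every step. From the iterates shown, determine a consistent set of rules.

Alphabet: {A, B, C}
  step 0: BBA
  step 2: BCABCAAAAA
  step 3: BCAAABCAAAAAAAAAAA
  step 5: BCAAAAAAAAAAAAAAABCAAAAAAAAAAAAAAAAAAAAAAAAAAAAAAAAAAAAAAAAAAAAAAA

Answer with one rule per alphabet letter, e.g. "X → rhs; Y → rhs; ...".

  step 2 ⇒ step 3: BCABCAAAAA ⇒ BC·A·AA·BC·A·AA·AA·AA·AA·AA
    A ↦ AA
    B ↦ BC
    C ↦ A

A->AA, B->BC, C->A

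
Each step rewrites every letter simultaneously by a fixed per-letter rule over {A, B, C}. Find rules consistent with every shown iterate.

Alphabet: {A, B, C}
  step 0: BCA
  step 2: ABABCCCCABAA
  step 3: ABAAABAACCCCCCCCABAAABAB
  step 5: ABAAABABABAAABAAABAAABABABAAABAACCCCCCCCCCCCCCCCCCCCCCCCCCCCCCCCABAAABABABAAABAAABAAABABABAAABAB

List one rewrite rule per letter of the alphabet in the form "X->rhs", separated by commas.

  step 2 ⇒ step 3: ABABCCCCABAA ⇒ AB·AA·AB·AA·CC·CC·CC·CC·AB·AA·AB·AB
    A ↦ AB
    B ↦ AA
    C ↦ CC

A->AB, B->AA, C->CC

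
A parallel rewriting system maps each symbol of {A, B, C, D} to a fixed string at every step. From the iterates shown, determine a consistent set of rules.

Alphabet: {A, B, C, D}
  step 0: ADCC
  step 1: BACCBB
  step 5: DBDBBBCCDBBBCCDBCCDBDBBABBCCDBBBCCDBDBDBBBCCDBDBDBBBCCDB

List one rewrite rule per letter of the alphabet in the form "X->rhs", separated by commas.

  step 0 ⇒ step 1: ADCC ⇒ BA·CC·B·B
    A ↦ BA
    C ↦ B
    D ↦ CC
    B ↦ DB  (constrained at step 1)

A->BA, B->DB, C->B, D->CC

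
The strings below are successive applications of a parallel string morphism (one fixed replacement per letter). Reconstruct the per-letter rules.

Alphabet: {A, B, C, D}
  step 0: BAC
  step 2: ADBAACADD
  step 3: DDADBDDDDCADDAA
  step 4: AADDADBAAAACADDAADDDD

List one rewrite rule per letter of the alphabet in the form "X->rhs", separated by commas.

A->DD, B->DB, C->CA, D->A

  step 3 ⇒ step 4: DDADBDDDDCADDAA ⇒ A·A·DD·A·DB·A·A·A·A·CA·DD·A·A·DD·DD
    A ↦ DD
    B ↦ DB
    C ↦ CA
    D ↦ A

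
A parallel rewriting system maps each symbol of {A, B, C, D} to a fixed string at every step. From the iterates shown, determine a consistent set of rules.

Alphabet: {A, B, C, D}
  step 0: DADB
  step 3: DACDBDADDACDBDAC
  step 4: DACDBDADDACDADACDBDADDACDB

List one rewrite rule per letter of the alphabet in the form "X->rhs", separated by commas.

  step 3 ⇒ step 4: DACDBDADDACDBDAC ⇒ DA·C·DB·DA·D·DA·C·DA·DA·C·DB·DA·D·DA·C·DB
    A ↦ C
    B ↦ D
    C ↦ DB
    D ↦ DA

A->C, B->D, C->DB, D->DA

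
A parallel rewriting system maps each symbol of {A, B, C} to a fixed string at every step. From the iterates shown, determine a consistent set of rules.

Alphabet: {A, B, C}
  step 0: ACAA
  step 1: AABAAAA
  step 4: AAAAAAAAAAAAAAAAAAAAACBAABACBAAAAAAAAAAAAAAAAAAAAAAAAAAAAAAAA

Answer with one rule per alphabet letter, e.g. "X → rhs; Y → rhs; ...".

  step 0 ⇒ step 1: ACAA ⇒ AA·B·AA·AA
    A ↦ AA
    C ↦ B
    B ↦ ACB  (constrained at step 1)

A->AA, B->ACB, C->B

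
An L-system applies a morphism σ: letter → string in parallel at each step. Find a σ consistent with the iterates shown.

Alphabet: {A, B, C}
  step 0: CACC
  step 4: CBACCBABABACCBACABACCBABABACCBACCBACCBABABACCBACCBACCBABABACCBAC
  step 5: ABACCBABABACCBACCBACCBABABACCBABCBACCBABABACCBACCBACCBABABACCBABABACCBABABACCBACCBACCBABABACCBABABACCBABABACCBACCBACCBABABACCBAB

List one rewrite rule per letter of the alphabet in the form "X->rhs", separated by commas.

A->CB, B->AC, C->AB

  step 4 ⇒ step 5: CBACCBABABACCBACABACCBABABACCBACCBACCBABABACCBACCBACCBABABACCBAC ⇒ AB·AC·CB·AB·AB·AC·CB·AC·CB·AC·CB·AB·AB·AC·CB·AB·CB·AC·CB·AB·AB·AC·CB·AC·CB·AC·CB·AB·AB·AC·CB·AB·AB·AC·CB·AB·AB·AC·CB·AC·CB·AC·CB·AB·AB·AC·CB·AB·AB·AC·CB·AB·AB·AC·CB·AC·CB·AC·CB·AB·AB·AC·CB·AB
    A ↦ CB
    B ↦ AC
    C ↦ AB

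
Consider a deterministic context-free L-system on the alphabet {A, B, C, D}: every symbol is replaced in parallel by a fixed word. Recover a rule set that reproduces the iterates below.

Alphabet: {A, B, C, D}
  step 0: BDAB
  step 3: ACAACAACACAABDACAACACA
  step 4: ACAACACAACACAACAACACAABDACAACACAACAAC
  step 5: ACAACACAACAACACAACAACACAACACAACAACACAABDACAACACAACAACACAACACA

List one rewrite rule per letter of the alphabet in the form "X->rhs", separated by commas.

A->AC, B->A, C->A, D->ABD

  step 4 ⇒ step 5: ACAACACAACACAACAACACAABDACAACACAACAAC ⇒ AC·A·AC·AC·A·AC·A·AC·AC·A·AC·A·AC·AC·A·AC·AC·A·AC·A·AC·AC·A·ABD·AC·A·AC·AC·A·AC·A·AC·AC·A·AC·AC·A
    A ↦ AC
    B ↦ A
    C ↦ A
    D ↦ ABD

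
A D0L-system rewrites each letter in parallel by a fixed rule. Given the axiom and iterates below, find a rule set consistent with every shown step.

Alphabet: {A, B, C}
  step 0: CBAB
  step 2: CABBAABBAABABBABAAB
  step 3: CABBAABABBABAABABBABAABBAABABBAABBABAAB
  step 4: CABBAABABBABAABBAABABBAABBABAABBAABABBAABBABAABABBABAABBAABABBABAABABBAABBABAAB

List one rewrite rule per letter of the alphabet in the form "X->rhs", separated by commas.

  step 3 ⇒ step 4: CABBAABABBABAABABBABAABBAABABBAABBABAAB ⇒ CAB·BA·AB·AB·BA·BA·AB·BA·AB·AB·BA·AB·BA·BA·AB·BA·AB·AB·BA·AB·BA·BA·AB·AB·BA·BA·AB·BA·AB·AB·BA·BA·AB·AB·BA·AB·BA·BA·AB
    A ↦ BA
    B ↦ AB
    C ↦ CAB

A->BA, B->AB, C->CAB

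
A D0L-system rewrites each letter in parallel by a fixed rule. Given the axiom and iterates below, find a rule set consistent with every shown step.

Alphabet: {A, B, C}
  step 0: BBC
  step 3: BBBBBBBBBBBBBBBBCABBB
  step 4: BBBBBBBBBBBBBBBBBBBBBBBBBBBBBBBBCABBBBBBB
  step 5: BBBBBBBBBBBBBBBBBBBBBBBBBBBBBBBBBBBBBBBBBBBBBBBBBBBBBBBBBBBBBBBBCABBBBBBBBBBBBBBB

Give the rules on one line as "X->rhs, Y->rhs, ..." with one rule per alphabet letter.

A->B, B->BB, C->CA

  step 4 ⇒ step 5: BBBBBBBBBBBBBBBBBBBBBBBBBBBBBBBBCABBBBBBB ⇒ BB·BB·BB·BB·BB·BB·BB·BB·BB·BB·BB·BB·BB·BB·BB·BB·BB·BB·BB·BB·BB·BB·BB·BB·BB·BB·BB·BB·BB·BB·BB·BB·CA·B·BB·BB·BB·BB·BB·BB·BB
    A ↦ B
    B ↦ BB
    C ↦ CA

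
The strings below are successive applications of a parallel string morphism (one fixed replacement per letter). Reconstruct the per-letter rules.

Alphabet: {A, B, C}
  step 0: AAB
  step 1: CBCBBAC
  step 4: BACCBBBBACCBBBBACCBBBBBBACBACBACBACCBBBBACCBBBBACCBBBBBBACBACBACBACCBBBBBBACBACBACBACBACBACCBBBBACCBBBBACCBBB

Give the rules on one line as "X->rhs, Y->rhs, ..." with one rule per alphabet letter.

A->CB, B->BAC, C->BB

  step 0 ⇒ step 1: AAB ⇒ CB·CB·BAC
    A ↦ CB
    B ↦ BAC
    C ↦ BB  (constrained at step 1)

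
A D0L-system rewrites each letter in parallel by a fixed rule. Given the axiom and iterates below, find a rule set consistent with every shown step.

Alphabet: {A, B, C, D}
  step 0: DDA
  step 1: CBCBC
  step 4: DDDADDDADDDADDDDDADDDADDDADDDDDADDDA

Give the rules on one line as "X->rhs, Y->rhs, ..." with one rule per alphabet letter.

  step 0 ⇒ step 1: DDA ⇒ CB·CB·C
    A ↦ C
    D ↦ CB
    B ↦ DA  (constrained at step 1)
    C ↦ DD  (constrained at step 1)

A->C, B->DA, C->DD, D->CB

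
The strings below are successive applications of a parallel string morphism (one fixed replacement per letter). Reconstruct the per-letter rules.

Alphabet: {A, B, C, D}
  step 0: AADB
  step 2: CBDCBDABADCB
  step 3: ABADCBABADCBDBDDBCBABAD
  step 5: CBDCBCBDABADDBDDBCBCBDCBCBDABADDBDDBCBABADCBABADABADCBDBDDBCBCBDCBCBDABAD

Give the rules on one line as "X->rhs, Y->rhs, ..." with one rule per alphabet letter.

A->DB, B->D, C->ABA, D->CB

  step 2 ⇒ step 3: CBDCBDABADCB ⇒ ABA·D·CB·ABA·D·CB·DB·D·DB·CB·ABA·D
    A ↦ DB
    B ↦ D
    C ↦ ABA
    D ↦ CB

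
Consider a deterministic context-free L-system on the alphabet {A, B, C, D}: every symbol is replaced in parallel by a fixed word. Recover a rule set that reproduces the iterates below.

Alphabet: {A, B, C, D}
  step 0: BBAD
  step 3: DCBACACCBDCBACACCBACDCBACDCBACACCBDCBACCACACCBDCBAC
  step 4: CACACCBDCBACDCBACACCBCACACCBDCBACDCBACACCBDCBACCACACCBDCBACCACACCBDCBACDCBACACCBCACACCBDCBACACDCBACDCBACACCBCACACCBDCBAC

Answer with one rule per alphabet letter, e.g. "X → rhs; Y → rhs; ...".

A->DCB, B->CB, C->AC, D->CAC

  step 3 ⇒ step 4: DCBACACCBDCBACACCBACDCBACDCBACACCBDCBACCACACCBDCBAC ⇒ CAC·AC·CB·DCB·AC·DCB·AC·AC·CB·CAC·AC·CB·DCB·AC·DCB·AC·AC·CB·DCB·AC·CAC·AC·CB·DCB·AC·CAC·AC·CB·DCB·AC·DCB·AC·AC·CB·CAC·AC·CB·DCB·AC·AC·DCB·AC·DCB·AC·AC·CB·CAC·AC·CB·DCB·AC
    A ↦ DCB
    B ↦ CB
    C ↦ AC
    D ↦ CAC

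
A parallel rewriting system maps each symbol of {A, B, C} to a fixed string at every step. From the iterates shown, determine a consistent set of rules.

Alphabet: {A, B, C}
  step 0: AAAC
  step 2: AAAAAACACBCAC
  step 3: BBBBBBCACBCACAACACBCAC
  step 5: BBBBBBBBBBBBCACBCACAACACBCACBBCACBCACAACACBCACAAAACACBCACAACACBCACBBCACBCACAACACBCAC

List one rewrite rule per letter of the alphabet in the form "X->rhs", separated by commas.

  step 2 ⇒ step 3: AAAAAACACBCAC ⇒ B·B·B·B·B·B·CAC·B·CAC·AA·CAC·B·CAC
    A ↦ B
    B ↦ AA
    C ↦ CAC

A->B, B->AA, C->CAC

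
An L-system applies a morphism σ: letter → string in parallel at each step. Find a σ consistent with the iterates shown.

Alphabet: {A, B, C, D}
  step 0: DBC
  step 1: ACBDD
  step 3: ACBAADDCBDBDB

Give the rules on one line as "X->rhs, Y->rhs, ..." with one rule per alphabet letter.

  step 0 ⇒ step 1: DBC ⇒ A·CB·DD
    B ↦ CB
    C ↦ DD
    D ↦ A
    A ↦ DB  (constrained at step 1)

A->DB, B->CB, C->DD, D->A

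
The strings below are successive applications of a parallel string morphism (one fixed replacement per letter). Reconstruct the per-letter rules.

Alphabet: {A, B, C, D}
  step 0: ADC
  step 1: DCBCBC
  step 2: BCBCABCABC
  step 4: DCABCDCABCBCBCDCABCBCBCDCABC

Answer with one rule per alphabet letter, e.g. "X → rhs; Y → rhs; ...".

  step 1 ⇒ step 2: DCBCBC ⇒ BC·BC·A·BC·A·BC
    B ↦ A
    C ↦ BC
    D ↦ BC
  step 0 ⇒ step 1: ADC ⇒ DC·BC·BC
    A ↦ DC

A->DC, B->A, C->BC, D->BC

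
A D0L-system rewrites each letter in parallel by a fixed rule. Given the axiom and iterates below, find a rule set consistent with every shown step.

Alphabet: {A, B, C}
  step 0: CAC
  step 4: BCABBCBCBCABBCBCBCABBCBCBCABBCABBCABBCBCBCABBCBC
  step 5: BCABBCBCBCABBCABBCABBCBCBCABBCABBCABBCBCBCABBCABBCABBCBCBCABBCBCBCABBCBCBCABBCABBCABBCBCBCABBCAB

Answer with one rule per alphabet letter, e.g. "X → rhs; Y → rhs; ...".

A->BC, B->BC, C->AB

  step 4 ⇒ step 5: BCABBCBCBCABBCBCBCABBCBCBCABBCABBCABBCBCBCABBCBC ⇒ BC·AB·BC·BC·BC·AB·BC·AB·BC·AB·BC·BC·BC·AB·BC·AB·BC·AB·BC·BC·BC·AB·BC·AB·BC·AB·BC·BC·BC·AB·BC·BC·BC·AB·BC·BC·BC·AB·BC·AB·BC·AB·BC·BC·BC·AB·BC·AB
    A ↦ BC
    B ↦ BC
    C ↦ AB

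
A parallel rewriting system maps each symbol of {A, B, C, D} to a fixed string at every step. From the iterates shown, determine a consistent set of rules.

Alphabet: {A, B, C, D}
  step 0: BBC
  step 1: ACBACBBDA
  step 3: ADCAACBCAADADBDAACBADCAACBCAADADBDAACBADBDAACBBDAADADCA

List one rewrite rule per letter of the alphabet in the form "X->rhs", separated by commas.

A->AD, B->ACB, C->BDA, D->CA

  step 0 ⇒ step 1: BBC ⇒ ACB·ACB·BDA
    B ↦ ACB
    C ↦ BDA
    A ↦ AD  (constrained at step 1)
    D ↦ CA  (constrained at step 1)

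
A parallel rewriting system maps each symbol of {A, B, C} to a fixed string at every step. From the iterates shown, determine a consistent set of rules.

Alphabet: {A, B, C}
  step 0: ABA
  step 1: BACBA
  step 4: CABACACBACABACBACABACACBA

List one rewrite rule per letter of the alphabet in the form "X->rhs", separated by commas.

  step 0 ⇒ step 1: ABA ⇒ BA·C·BA
    A ↦ BA
    B ↦ C
    C ↦ CA  (constrained at step 1)

A->BA, B->C, C->CA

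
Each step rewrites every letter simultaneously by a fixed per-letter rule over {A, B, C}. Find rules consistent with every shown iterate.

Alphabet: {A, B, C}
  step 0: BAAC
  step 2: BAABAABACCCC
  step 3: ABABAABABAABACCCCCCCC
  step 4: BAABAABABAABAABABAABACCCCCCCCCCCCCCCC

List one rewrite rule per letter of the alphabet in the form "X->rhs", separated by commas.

A->BA, B->A, C->CC

  step 3 ⇒ step 4: ABABAABABAABACCCCCCCC ⇒ BA·A·BA·A·BA·BA·A·BA·A·BA·BA·A·BA·CC·CC·CC·CC·CC·CC·CC·CC
    A ↦ BA
    B ↦ A
    C ↦ CC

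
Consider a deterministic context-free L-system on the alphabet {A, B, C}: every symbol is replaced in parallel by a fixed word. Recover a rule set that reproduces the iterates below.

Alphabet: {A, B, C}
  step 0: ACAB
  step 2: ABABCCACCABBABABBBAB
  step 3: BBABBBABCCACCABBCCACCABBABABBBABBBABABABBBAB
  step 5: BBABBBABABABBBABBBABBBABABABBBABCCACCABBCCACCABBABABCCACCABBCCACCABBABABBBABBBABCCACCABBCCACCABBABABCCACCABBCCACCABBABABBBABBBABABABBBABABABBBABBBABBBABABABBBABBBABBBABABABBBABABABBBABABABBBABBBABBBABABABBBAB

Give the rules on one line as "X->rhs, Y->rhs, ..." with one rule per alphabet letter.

A->BB, B->AB, C->CCA

  step 2 ⇒ step 3: ABABCCACCABBABABBBAB ⇒ BB·AB·BB·AB·CCA·CCA·BB·CCA·CCA·BB·AB·AB·BB·AB·BB·AB·AB·AB·BB·AB
    A ↦ BB
    B ↦ AB
    C ↦ CCA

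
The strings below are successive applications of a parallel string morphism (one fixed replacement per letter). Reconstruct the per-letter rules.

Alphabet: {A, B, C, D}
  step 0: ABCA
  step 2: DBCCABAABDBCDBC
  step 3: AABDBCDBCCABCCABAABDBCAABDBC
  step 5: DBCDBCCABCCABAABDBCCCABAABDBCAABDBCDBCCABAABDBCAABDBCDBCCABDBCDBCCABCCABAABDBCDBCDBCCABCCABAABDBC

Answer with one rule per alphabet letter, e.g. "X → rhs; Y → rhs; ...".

  step 2 ⇒ step 3: DBCCABAABDBCDBC ⇒ A·AB·DBC·DBC·C·AB·C·C·AB·A·AB·DBC·A·AB·DBC
    A ↦ C
    B ↦ AB
    C ↦ DBC
    D ↦ A

A->C, B->AB, C->DBC, D->A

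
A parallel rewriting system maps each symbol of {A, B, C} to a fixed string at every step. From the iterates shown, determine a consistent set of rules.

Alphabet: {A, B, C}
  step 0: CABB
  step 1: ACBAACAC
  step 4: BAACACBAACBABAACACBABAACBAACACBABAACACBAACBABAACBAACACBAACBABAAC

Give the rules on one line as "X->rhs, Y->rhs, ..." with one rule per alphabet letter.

A->BA, B->AC, C->AC

  step 0 ⇒ step 1: CABB ⇒ AC·BA·AC·AC
    A ↦ BA
    B ↦ AC
    C ↦ AC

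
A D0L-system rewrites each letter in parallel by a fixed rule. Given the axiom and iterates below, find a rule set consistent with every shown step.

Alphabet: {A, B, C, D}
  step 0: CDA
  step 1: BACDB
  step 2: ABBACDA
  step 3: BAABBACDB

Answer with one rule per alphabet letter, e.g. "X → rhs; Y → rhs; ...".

  step 2 ⇒ step 3: ABBACDA ⇒ B·A·A·B·BA·CD·B
    A ↦ B
    B ↦ A
    C ↦ BA
    D ↦ CD

A->B, B->A, C->BA, D->CD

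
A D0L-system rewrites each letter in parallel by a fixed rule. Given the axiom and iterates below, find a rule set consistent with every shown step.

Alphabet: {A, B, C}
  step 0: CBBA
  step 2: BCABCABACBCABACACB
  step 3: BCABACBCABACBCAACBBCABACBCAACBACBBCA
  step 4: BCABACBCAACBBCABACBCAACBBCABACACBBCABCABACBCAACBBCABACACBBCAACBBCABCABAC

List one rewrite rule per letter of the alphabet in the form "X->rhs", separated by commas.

A->AC, B->BCA, C->B

  step 3 ⇒ step 4: BCABACBCABACBCAACBBCABACBCAACBACBBCA ⇒ BCA·B·AC·BCA·AC·B·BCA·B·AC·BCA·AC·B·BCA·B·AC·AC·B·BCA·BCA·B·AC·BCA·AC·B·BCA·B·AC·AC·B·BCA·AC·B·BCA·BCA·B·AC
    A ↦ AC
    B ↦ BCA
    C ↦ B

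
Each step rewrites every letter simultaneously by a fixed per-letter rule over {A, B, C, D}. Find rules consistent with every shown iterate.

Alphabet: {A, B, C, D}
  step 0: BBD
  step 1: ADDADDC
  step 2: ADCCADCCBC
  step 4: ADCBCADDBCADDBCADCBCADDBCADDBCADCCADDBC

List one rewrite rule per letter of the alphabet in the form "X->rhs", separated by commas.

  step 1 ⇒ step 2: ADDADDC ⇒ AD·C·C·AD·C·C·BC
    A ↦ AD
    C ↦ BC
    D ↦ C
  step 0 ⇒ step 1: BBD ⇒ ADD·ADD·C
    B ↦ ADD

A->AD, B->ADD, C->BC, D->C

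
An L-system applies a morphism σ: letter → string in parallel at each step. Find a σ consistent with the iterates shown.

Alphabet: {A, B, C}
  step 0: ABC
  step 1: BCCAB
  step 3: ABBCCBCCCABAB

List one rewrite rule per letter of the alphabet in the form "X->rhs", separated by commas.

A->BC, B->C, C->AB

  step 0 ⇒ step 1: ABC ⇒ BC·C·AB
    A ↦ BC
    B ↦ C
    C ↦ AB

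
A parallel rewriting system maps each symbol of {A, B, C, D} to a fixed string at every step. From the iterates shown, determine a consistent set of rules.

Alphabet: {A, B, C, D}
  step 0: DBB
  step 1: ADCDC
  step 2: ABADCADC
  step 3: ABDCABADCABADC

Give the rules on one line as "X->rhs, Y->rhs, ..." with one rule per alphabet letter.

A->AB, B->DC, C->DC, D->A

  step 2 ⇒ step 3: ABADCADC ⇒ AB·DC·AB·A·DC·AB·A·DC
    A ↦ AB
    B ↦ DC
    C ↦ DC
    D ↦ A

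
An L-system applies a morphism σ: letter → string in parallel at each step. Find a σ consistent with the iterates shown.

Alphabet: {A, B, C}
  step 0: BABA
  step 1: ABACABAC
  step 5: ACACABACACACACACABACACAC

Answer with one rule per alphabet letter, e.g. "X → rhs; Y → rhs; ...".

A->C, B->ABA, C->A

  step 0 ⇒ step 1: BABA ⇒ ABA·C·ABA·C
    A ↦ C
    B ↦ ABA
    C ↦ A  (constrained at step 1)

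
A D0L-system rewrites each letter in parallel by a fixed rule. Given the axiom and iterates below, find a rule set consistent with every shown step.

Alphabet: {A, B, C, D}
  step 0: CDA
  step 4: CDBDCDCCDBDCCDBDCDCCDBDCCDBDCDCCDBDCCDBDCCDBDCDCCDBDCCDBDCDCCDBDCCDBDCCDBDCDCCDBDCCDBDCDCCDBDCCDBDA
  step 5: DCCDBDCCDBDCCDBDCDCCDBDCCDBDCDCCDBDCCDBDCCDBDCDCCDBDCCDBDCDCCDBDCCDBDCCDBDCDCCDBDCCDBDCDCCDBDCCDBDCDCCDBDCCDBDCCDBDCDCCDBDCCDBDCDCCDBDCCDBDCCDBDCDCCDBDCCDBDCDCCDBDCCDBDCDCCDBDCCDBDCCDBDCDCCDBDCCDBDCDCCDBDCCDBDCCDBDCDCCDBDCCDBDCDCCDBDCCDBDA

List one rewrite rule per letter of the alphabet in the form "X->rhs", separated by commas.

A->DA, B->DC, C->DC, D->CDB

  step 4 ⇒ step 5: CDBDCDCCDBDCCDBDCDCCDBDCCDBDCDCCDBDCCDBDCCDBDCDCCDBDCCDBDCDCCDBDCCDBDCCDBDCDCCDBDCCDBDCDCCDBDCCDBDA ⇒ DC·CDB·DC·CDB·DC·CDB·DC·DC·CDB·DC·CDB·DC·DC·CDB·DC·CDB·DC·CDB·DC·DC·CDB·DC·CDB·DC·DC·CDB·DC·CDB·DC·CDB·DC·DC·CDB·DC·CDB·DC·DC·CDB·DC·CDB·DC·DC·CDB·DC·CDB·DC·CDB·DC·DC·CDB·DC·CDB·DC·DC·CDB·DC·CDB·DC·CDB·DC·DC·CDB·DC·CDB·DC·DC·CDB·DC·CDB·DC·DC·CDB·DC·CDB·DC·CDB·DC·DC·CDB·DC·CDB·DC·DC·CDB·DC·CDB·DC·CDB·DC·DC·CDB·DC·CDB·DC·DC·CDB·DC·CDB·DA
    A ↦ DA
    B ↦ DC
    C ↦ DC
    D ↦ CDB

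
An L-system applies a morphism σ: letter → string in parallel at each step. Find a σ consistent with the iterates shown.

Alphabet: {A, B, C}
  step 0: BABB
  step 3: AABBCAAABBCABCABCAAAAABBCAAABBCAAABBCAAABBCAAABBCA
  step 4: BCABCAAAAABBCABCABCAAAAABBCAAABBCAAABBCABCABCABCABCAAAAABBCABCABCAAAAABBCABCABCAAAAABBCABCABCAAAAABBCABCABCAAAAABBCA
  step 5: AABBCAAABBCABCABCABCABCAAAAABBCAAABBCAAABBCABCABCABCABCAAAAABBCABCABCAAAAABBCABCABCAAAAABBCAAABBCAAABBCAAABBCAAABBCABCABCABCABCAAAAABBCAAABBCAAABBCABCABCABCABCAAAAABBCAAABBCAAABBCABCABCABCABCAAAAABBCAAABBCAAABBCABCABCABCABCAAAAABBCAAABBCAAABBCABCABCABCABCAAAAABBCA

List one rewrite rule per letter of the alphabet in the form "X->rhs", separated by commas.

  step 4 ⇒ step 5: BCABCAAAAABBCABCABCAAAAABBCAAABBCAAABBCABCABCABCABCAAAAABBCABCABCAAAAABBCABCABCAAAAABBCABCABCAAAAABBCABCABCAAAAABBCA ⇒ AA·B·BCA·AA·B·BCA·BCA·BCA·BCA·BCA·AA·AA·B·BCA·AA·B·BCA·AA·B·BCA·BCA·BCA·BCA·BCA·AA·AA·B·BCA·BCA·BCA·AA·AA·B·BCA·BCA·BCA·AA·AA·B·BCA·AA·B·BCA·AA·B·BCA·AA·B·BCA·AA·B·BCA·BCA·BCA·BCA·BCA·AA·AA·B·BCA·AA·B·BCA·AA·B·BCA·BCA·BCA·BCA·BCA·AA·AA·B·BCA·AA·B·BCA·AA·B·BCA·BCA·BCA·BCA·BCA·AA·AA·B·BCA·AA·B·BCA·AA·B·BCA·BCA·BCA·BCA·BCA·AA·AA·B·BCA·AA·B·BCA·AA·B·BCA·BCA·BCA·BCA·BCA·AA·AA·B·BCA
    A ↦ BCA
    B ↦ AA
    C ↦ B

A->BCA, B->AA, C->B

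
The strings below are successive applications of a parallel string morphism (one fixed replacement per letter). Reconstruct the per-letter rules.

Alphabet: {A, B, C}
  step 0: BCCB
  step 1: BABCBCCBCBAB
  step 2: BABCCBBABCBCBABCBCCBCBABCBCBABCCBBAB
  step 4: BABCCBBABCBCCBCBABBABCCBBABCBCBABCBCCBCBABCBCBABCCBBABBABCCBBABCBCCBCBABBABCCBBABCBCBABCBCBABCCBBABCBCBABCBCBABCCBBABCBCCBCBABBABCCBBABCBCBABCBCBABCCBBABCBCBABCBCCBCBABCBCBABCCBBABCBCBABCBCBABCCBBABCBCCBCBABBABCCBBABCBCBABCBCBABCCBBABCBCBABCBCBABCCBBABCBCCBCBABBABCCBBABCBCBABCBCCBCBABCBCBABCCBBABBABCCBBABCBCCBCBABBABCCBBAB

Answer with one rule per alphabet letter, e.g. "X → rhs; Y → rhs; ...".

A->CCB, B->BAB, C->CBC

  step 1 ⇒ step 2: BABCBCCBCBAB ⇒ BAB·CCB·BAB·CBC·BAB·CBC·CBC·BAB·CBC·BAB·CCB·BAB
    A ↦ CCB
    B ↦ BAB
    C ↦ CBC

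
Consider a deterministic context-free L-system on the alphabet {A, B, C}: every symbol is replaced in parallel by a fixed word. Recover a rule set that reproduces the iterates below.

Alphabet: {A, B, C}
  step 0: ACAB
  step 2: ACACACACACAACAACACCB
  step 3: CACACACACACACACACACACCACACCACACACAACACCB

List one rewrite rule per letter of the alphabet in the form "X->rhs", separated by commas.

A->C, B->CCB, C->ACA

  step 2 ⇒ step 3: ACACACACACAACAACACCB ⇒ C·ACA·C·ACA·C·ACA·C·ACA·C·ACA·C·C·ACA·C·C·ACA·C·ACA·ACA·CCB
    A ↦ C
    B ↦ CCB
    C ↦ ACA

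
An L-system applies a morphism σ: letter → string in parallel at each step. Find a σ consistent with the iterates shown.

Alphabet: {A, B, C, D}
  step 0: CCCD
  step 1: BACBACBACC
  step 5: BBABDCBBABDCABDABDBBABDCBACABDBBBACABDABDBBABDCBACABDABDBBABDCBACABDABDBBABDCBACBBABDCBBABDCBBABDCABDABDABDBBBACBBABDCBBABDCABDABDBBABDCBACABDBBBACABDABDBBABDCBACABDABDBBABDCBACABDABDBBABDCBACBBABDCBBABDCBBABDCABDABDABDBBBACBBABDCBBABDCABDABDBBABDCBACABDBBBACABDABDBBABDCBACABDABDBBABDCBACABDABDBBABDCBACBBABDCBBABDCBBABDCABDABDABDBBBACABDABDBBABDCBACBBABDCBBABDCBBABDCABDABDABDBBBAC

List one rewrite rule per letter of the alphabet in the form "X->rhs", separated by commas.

A->BB, B->ABD, C->BAC, D->C

  step 0 ⇒ step 1: CCCD ⇒ BAC·BAC·BAC·C
    C ↦ BAC
    D ↦ C
    A ↦ BB  (constrained at step 1)
    B ↦ ABD  (constrained at step 1)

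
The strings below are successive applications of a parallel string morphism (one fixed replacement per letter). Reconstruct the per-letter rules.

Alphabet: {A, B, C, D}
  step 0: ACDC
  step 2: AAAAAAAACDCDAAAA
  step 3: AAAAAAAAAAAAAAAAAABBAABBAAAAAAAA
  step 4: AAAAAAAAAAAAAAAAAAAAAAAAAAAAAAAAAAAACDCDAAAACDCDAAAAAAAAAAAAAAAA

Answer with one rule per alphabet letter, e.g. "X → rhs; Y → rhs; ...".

A->AA, B->CD, C->AA, D->BB

  step 3 ⇒ step 4: AAAAAAAAAAAAAAAAAABBAABBAAAAAAAA ⇒ AA·AA·AA·AA·AA·AA·AA·AA·AA·AA·AA·AA·AA·AA·AA·AA·AA·AA·CD·CD·AA·AA·CD·CD·AA·AA·AA·AA·AA·AA·AA·AA
    A ↦ AA
    B ↦ CD
  step 2 ⇒ step 3: AAAAAAAACDCDAAAA ⇒ AA·AA·AA·AA·AA·AA·AA·AA·AA·BB·AA·BB·AA·AA·AA·AA
    C ↦ AA
  step 2 ⇒ step 3: AAAAAAAACDCDAAAA ⇒ AA·AA·AA·AA·AA·AA·AA·AA·AA·BB·AA·BB·AA·AA·AA·AA
    D ↦ BB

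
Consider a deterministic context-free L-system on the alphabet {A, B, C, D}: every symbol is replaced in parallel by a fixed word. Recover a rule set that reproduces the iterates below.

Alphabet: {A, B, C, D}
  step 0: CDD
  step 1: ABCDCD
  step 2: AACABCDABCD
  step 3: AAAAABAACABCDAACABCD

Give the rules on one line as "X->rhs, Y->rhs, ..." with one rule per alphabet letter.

A->AA, B->C, C->AB, D->CD

  step 2 ⇒ step 3: AACABCDABCD ⇒ AA·AA·AB·AA·C·AB·CD·AA·C·AB·CD
    A ↦ AA
    B ↦ C
    C ↦ AB
    D ↦ CD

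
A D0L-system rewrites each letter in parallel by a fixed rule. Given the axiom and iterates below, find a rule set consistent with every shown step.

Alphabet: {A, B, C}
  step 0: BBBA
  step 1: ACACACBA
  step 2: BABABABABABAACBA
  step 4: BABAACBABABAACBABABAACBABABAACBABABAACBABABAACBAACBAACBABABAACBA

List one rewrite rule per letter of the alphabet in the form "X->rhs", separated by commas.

A->BA, B->AC, C->BA

  step 1 ⇒ step 2: ACACACBA ⇒ BA·BA·BA·BA·BA·BA·AC·BA
    A ↦ BA
    B ↦ AC
    C ↦ BA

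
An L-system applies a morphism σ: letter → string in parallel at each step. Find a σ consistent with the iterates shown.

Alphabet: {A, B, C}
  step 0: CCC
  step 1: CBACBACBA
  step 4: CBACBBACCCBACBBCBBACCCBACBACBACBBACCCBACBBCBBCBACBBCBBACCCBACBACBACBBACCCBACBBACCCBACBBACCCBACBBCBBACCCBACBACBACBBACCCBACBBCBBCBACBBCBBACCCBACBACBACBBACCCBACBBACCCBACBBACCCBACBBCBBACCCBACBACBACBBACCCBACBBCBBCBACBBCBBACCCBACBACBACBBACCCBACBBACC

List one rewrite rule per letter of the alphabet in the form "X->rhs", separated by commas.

  step 0 ⇒ step 1: CCC ⇒ CBA·CBA·CBA
    C ↦ CBA
    A ↦ ACC  (constrained at step 1)
    B ↦ CBB  (constrained at step 1)

A->ACC, B->CBB, C->CBA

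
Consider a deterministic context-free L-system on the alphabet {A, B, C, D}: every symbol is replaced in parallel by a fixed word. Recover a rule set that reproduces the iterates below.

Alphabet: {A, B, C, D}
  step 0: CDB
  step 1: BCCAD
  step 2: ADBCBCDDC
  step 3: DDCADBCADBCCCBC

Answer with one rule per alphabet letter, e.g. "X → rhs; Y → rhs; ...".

  step 2 ⇒ step 3: ADBCBCDDC ⇒ DD·C·AD·BC·AD·BC·C·C·BC
    A ↦ DD
    B ↦ AD
    C ↦ BC
    D ↦ C

A->DD, B->AD, C->BC, D->C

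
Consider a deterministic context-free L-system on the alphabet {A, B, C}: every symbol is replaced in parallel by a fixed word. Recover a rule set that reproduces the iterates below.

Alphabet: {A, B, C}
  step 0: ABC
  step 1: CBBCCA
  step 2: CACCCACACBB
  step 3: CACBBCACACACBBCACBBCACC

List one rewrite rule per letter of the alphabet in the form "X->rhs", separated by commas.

A->CBB, B->C, C->CA

  step 2 ⇒ step 3: CACCCACACBB ⇒ CA·CBB·CA·CA·CA·CBB·CA·CBB·CA·C·C
    A ↦ CBB
    B ↦ C
    C ↦ CA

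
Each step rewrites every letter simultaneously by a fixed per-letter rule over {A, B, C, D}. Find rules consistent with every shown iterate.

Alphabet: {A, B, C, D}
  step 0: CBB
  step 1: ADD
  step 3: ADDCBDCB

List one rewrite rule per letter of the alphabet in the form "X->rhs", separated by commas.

A->CB, B->D, C->A, D->BA

  step 0 ⇒ step 1: CBB ⇒ A·D·D
    B ↦ D
    C ↦ A
    A ↦ CB  (constrained at step 1)
    D ↦ BA  (constrained at step 1)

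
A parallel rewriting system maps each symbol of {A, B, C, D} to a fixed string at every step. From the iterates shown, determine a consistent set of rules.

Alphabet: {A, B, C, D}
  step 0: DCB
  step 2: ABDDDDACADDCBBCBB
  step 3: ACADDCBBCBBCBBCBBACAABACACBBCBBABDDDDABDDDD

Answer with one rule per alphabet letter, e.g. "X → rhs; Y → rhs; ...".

A->ACA, B->DD, C->AB, D->CBB

  step 2 ⇒ step 3: ABDDDDACADDCBBCBB ⇒ ACA·DD·CBB·CBB·CBB·CBB·ACA·AB·ACA·CBB·CBB·AB·DD·DD·AB·DD·DD
    A ↦ ACA
    B ↦ DD
    C ↦ AB
    D ↦ CBB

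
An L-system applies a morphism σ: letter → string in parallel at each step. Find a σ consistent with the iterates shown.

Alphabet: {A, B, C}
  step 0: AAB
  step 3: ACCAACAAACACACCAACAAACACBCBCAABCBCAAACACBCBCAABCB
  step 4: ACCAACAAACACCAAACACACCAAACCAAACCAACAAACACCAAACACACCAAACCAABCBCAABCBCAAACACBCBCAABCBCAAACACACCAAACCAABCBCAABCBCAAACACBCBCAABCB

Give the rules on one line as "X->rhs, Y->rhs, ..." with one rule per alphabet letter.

  step 3 ⇒ step 4: ACCAACAAACACACCAACAAACACBCBCAABCBCAAACACBCBCAABCB ⇒ AC·CAA·CAA·AC·AC·CAA·AC·AC·AC·CAA·AC·CAA·AC·CAA·CAA·AC·AC·CAA·AC·AC·AC·CAA·AC·CAA·BCB·CAA·BCB·CAA·AC·AC·BCB·CAA·BCB·CAA·AC·AC·AC·CAA·AC·CAA·BCB·CAA·BCB·CAA·AC·AC·BCB·CAA·BCB
    A ↦ AC
    B ↦ BCB
    C ↦ CAA

A->AC, B->BCB, C->CAA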